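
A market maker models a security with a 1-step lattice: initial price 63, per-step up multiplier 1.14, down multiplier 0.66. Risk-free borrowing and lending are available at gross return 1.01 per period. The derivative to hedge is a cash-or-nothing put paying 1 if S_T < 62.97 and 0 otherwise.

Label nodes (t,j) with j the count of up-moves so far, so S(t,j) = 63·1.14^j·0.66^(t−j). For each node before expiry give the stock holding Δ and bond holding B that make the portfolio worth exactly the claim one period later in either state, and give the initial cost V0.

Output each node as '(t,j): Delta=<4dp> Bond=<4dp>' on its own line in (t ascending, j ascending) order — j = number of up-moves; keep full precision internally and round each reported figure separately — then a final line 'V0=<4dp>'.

The replicating-portfolio and risk-neutral prices coincide; use p* = (1.01−0.66)/(1.14−0.66) = 0.7292 for the latter.
Terminal payoffs: V(1,0)=1.0000, V(1,1)=0.0000
  t=0,j=0: stock 63.0000 → up 71.8200 (V=0.0000), down 41.5800 (V=1.0000). Price 0.2682; hedge Δ=-0.0331, bond B=2.3515.
Self-financing check: at every node Δ·S+B equals the discounted successor values.

(0,0): Delta=-0.0331 Bond=2.3515
V0=0.2682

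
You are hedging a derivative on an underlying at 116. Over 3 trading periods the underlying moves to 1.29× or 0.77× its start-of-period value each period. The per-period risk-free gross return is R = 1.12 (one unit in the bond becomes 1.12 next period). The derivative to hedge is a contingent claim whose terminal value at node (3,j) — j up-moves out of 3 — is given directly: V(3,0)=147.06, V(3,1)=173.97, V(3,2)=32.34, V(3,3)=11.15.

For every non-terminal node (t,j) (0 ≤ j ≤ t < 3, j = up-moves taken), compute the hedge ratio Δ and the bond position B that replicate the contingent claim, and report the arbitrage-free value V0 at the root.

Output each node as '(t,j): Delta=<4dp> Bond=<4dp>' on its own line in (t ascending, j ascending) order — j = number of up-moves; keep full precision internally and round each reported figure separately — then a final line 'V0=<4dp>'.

(0,0): Delta=-0.9126 Bond=148.8924
(1,0): Delta=-1.6634 Bond=233.8202
(1,1): Delta=-0.6949 Bond=134.1871
(2,0): Delta=0.7524 Bond=95.7254
(2,1): Delta=-2.3638 Bond=342.5816
(2,2): Delta=-0.2111 Bond=56.8906
V0=43.0290

Under the risk-neutral measure, an up-move has probability p* = (R−d)/(u−d) = 0.6731 and values discount at R = 1.12.
Payoff layer (t=3): V(3,0)=147.0600, V(3,1)=173.9700, V(3,2)=32.3400, V(3,3)=11.1500
  t=2,j=0: stock 68.7764 → up 88.7216 (V=173.9700), down 52.9578 (V=147.0600). Price 147.4754; hedge Δ=0.7524, bond B=95.7254.
  t=2,j=1: stock 115.2228 → up 148.6374 (V=32.3400), down 88.7216 (V=173.9700). Price 70.2162; hedge Δ=-2.3638, bond B=342.5816.
  t=2,j=2: stock 193.0356 → up 249.0159 (V=11.1500), down 148.6374 (V=32.3400). Price 16.1406; hedge Δ=-0.2111, bond B=56.8906.
  t=1,j=0: stock 89.3200 → up 115.2228 (V=70.2162), down 68.7764 (V=147.4754). Price 85.2447; hedge Δ=-1.6634, bond B=233.8202.
  t=1,j=1: stock 149.6400 → up 193.0356 (V=16.1406), down 115.2228 (V=70.2162). Price 30.1957; hedge Δ=-0.6949, bond B=134.1871.
  t=0,j=0: stock 116.0000 → up 149.6400 (V=30.1957), down 89.3200 (V=85.2447). Price 43.0290; hedge Δ=-0.9126, bond B=148.8924.
Self-financing check: at every node Δ·S+B equals the discounted successor values.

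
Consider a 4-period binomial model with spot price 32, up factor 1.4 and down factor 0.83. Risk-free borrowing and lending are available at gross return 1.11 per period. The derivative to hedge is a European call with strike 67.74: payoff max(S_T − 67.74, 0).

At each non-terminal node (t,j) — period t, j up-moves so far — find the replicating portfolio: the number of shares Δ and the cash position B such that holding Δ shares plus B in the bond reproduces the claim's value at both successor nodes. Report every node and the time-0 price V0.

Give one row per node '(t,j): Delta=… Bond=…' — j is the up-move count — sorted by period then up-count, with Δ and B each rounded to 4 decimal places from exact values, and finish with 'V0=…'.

(0,0): Delta=0.3137 Bond=-7.1055
(1,0): Delta=0.0665 Bond=-1.3207
(1,1): Delta=0.4655 Bond=-14.6879
(2,0): Delta=0.0000 Bond=0.0000
(2,1): Delta=0.1073 Bond=-2.9844
(2,2): Delta=0.6855 Bond=-30.0984
(3,0): Delta=0.0000 Bond=0.0000
(3,1): Delta=0.0000 Bond=0.0000
(3,2): Delta=0.1732 Bond=-6.7437
(3,3): Delta=1.0000 Bond=-61.0270
V0=2.9338

The replicating-portfolio and risk-neutral prices coincide; use p* = (1.11−0.83)/(1.4−0.83) = 0.4912 for the latter.
Terminal values V(4,·): V(4,0)=0.0000, V(4,1)=0.0000, V(4,2)=0.0000, V(4,3)=5.1406, V(4,4)=55.1912
Node (3,0) S=18.2972: V=(p*·0.0000+(1−p*)·0.0000)/1.11=0.0000; Δ=(0.0000−0.0000)/(25.6161−15.1867)=0.0000; B=V−Δ·S=0.0000
Node (3,1) S=30.8627: V=(p*·0.0000+(1−p*)·0.0000)/1.11=0.0000; Δ=(0.0000−0.0000)/(43.2078−25.6161)=0.0000; B=V−Δ·S=0.0000
Node (3,2) S=52.0576: V=(p*·5.1406+(1−p*)·0.0000)/1.11=2.2750; Δ=(5.1406−0.0000)/(72.8806−43.2078)=0.1732; B=V−Δ·S=-6.7437
Node (3,3) S=87.8080: V=(p*·55.1912+(1−p*)·5.1406)/1.11=26.7810; Δ=(55.1912−5.1406)/(122.9312−72.8806)=1.0000; B=V−Δ·S=-61.0270
Node (2,0) S=22.0448: V=(p*·0.0000+(1−p*)·0.0000)/1.11=0.0000; Δ=(0.0000−0.0000)/(30.8627−18.2972)=0.0000; B=V−Δ·S=0.0000
Node (2,1) S=37.1840: V=(p*·2.2750+(1−p*)·0.0000)/1.11=1.0068; Δ=(2.2750−0.0000)/(52.0576−30.8627)=0.1073; B=V−Δ·S=-2.9844
Node (2,2) S=62.7200: V=(p*·26.7810+(1−p*)·2.2750)/1.11=12.8946; Δ=(26.7810−2.2750)/(87.8080−52.0576)=0.6855; B=V−Δ·S=-30.0984
Node (1,0) S=26.5600: V=(p*·1.0068+(1−p*)·0.0000)/1.11=0.4456; Δ=(1.0068−0.0000)/(37.1840−22.0448)=0.0665; B=V−Δ·S=-1.3207
Node (1,1) S=44.8000: V=(p*·12.8946+(1−p*)·1.0068)/1.11=6.1679; Δ=(12.8946−1.0068)/(62.7200−37.1840)=0.4655; B=V−Δ·S=-14.6879
Node (0,0) S=32.0000: V=(p*·6.1679+(1−p*)·0.4456)/1.11=2.9338; Δ=(6.1679−0.4456)/(44.8000−26.5600)=0.3137; B=V−Δ·S=-7.1055
Check: Δ(0,0)·S0 + B(0,0) = 2.9338 = V0.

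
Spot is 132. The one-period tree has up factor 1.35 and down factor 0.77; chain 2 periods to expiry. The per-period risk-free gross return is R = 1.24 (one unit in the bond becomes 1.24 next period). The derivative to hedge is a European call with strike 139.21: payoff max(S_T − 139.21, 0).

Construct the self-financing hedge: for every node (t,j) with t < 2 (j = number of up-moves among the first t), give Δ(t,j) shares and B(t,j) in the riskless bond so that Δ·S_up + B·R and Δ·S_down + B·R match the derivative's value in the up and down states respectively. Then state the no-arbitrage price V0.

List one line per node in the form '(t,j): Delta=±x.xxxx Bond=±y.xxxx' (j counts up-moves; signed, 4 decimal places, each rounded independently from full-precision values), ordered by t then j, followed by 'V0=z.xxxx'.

The replicating-portfolio and risk-neutral prices coincide; use p* = (1.24−0.77)/(1.35−0.77) = 0.8103 for the latter.
Payoff layer (t=2): V(2,0)=0.0000, V(2,1)=0.0000, V(2,2)=101.3600
(1,0): S=101.6400. Δ = (V_up−V_dn)/(S_up−S_dn) = (0.0000−0.0000)/(137.2140−78.2628) = 0.0000. V = [p*·0.0000 + (1−p*)·0.0000]/1.24 = 0.0000. B = V − Δ·S = 0.0000.
(1,1): S=178.2000. Δ = (V_up−V_dn)/(S_up−S_dn) = (101.3600−0.0000)/(240.5700−137.2140) = 0.9807. V = [p*·101.3600 + (1−p*)·0.0000]/1.24 = 66.2392. B = V − Δ·S = -108.5195.
(0,0): S=132.0000. Δ = (V_up−V_dn)/(S_up−S_dn) = (66.2392−0.0000)/(178.2000−101.6400) = 0.8652. V = [p*·66.2392 + (1−p*)·0.0000]/1.24 = 43.2875. B = V − Δ·S = -70.9179.
Self-financing check: at every node Δ·S+B equals the discounted successor values.

(0,0): Delta=0.8652 Bond=-70.9179
(1,0): Delta=0.0000 Bond=0.0000
(1,1): Delta=0.9807 Bond=-108.5195
V0=43.2875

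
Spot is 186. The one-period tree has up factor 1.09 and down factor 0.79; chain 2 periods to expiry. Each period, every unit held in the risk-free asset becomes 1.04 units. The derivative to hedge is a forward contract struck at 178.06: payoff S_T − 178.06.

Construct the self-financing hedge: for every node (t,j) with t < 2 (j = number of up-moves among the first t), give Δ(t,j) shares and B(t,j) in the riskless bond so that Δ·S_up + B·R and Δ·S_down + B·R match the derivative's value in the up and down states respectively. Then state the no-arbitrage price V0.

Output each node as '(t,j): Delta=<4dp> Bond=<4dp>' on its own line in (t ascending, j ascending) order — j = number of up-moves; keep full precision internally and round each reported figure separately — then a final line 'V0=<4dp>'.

(0,0): Delta=1.0000 Bond=-164.6265
(1,0): Delta=1.0000 Bond=-171.2115
(1,1): Delta=1.0000 Bond=-171.2115
V0=21.3735

No-arbitrage ⇒ martingale measure with p* = (R−d)/(u−d) = 0.8333.
Terminal payoffs: V(2,0)=-61.9774, V(2,1)=-17.8954, V(2,2)=42.9266
  t=1,j=0: stock 146.9400 → up 160.1646 (V=-17.8954), down 116.0826 (V=-61.9774). Price -24.2715; hedge Δ=1.0000, bond B=-171.2115.
  t=1,j=1: stock 202.7400 → up 220.9866 (V=42.9266), down 160.1646 (V=-17.8954). Price 31.5285; hedge Δ=1.0000, bond B=-171.2115.
  t=0,j=0: stock 186.0000 → up 202.7400 (V=31.5285), down 146.9400 (V=-24.2715). Price 21.3735; hedge Δ=1.0000, bond B=-164.6265.
Each (Δ,B) replicates both successor values, so the strategy is self-financing and V0 is arbitrage-free.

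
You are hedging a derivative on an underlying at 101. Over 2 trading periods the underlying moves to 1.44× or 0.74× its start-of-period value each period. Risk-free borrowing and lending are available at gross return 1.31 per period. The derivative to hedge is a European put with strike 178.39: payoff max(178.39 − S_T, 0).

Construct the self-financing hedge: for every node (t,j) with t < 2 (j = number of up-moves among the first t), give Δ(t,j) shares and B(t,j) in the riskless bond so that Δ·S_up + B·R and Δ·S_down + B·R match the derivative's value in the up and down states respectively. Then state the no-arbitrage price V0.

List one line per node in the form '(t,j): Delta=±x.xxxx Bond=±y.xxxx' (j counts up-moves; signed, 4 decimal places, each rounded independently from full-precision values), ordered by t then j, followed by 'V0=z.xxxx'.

The replicating-portfolio and risk-neutral prices coincide; use p* = (1.31−0.74)/(1.44−0.74) = 0.8143 for the latter.
Terminal payoffs: V(2,0)=123.0824, V(2,1)=70.7644, V(2,2)=0.0000
Node (1,0) S=74.7400: V=(p*·70.7644+(1−p*)·123.0824)/1.31=61.4356; Δ=(70.7644−123.0824)/(107.6256−55.3076)=-1.0000; B=V−Δ·S=136.1756
Node (1,1) S=145.4400: V=(p*·0.0000+(1−p*)·70.7644)/1.31=10.0320; Δ=(0.0000−70.7644)/(209.4336−107.6256)=-0.6951; B=V−Δ·S=111.1240
Node (0,0) S=101.0000: V=(p*·10.0320+(1−p*)·61.4356)/1.31=14.9453; Δ=(10.0320−61.4356)/(145.4400−74.7400)=-0.7271; B=V−Δ·S=88.3790
Self-financing check: at every node Δ·S+B equals the discounted successor values.

(0,0): Delta=-0.7271 Bond=88.3790
(1,0): Delta=-1.0000 Bond=136.1756
(1,1): Delta=-0.6951 Bond=111.1240
V0=14.9453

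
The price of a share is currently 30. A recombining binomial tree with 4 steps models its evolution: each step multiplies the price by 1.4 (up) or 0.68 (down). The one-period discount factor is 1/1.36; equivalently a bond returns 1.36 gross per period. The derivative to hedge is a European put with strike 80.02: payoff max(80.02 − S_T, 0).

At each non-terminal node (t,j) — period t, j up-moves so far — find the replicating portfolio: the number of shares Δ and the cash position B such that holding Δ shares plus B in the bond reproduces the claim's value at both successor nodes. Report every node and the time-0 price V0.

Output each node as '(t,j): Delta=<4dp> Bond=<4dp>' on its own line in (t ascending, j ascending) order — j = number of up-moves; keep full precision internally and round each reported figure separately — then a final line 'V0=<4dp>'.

(0,0): Delta=-0.4538 Bond=15.1978
(1,0): Delta=-1.0000 Bond=31.8113
(1,1): Delta=-0.4382 Bond=20.0135
(2,0): Delta=-1.0000 Bond=43.2634
(2,1): Delta=-1.0000 Bond=43.2634
(2,2): Delta=-0.4221 Bond=26.2746
(3,0): Delta=-1.0000 Bond=58.8382
(3,1): Delta=-1.0000 Bond=58.8382
(3,2): Delta=-1.0000 Bond=58.8382
(3,3): Delta=-0.4056 Bond=34.3743
V0=1.5836

No-arbitrage ⇒ martingale measure with p* = (R−d)/(u−d) = 0.9444.
Payoff layer (t=4): V(4,0)=73.6056, V(4,1)=66.8139, V(4,2)=52.8309, V(4,3)=24.0424, V(4,4)=0.0000
(3,0): S=9.4330. Δ = (V_up−V_dn)/(S_up−S_dn) = (66.8139−73.6056)/(13.2061−6.4144) = -1.0000. V = [p*·66.8139 + (1−p*)·73.6056]/1.36 = 49.4053. B = V − Δ·S = 58.8382.
(3,1): S=19.4208. Δ = (V_up−V_dn)/(S_up−S_dn) = (52.8309−66.8139)/(27.1891−13.2061) = -1.0000. V = [p*·52.8309 + (1−p*)·66.8139]/1.36 = 39.4174. B = V − Δ·S = 58.8382.
(3,2): S=39.9840. Δ = (V_up−V_dn)/(S_up−S_dn) = (24.0424−52.8309)/(55.9776−27.1891) = -1.0000. V = [p*·24.0424 + (1−p*)·52.8309]/1.36 = 18.8542. B = V − Δ·S = 58.8382.
(3,3): S=82.3200. Δ = (V_up−V_dn)/(S_up−S_dn) = (0.0000−24.0424)/(115.2480−55.9776) = -0.4056. V = [p*·0.0000 + (1−p*)·24.0424]/1.36 = 0.9821. B = V − Δ·S = 34.3743.
(2,0): S=13.8720. Δ = (V_up−V_dn)/(S_up−S_dn) = (39.4174−49.4053)/(19.4208−9.4330) = -1.0000. V = [p*·39.4174 + (1−p*)·49.4053]/1.36 = 29.3914. B = V − Δ·S = 43.2634.
(2,1): S=28.5600. Δ = (V_up−V_dn)/(S_up−S_dn) = (18.8542−39.4174)/(39.9840−19.4208) = -1.0000. V = [p*·18.8542 + (1−p*)·39.4174]/1.36 = 14.7034. B = V − Δ·S = 43.2634.
(2,2): S=58.8000. Δ = (V_up−V_dn)/(S_up−S_dn) = (0.9821−18.8542)/(82.3200−39.9840) = -0.4221. V = [p*·0.9821 + (1−p*)·18.8542]/1.36 = 1.4522. B = V − Δ·S = 26.2746.
(1,0): S=20.4000. Δ = (V_up−V_dn)/(S_up−S_dn) = (14.7034−29.3914)/(28.5600−13.8720) = -1.0000. V = [p*·14.7034 + (1−p*)·29.3914]/1.36 = 11.4113. B = V − Δ·S = 31.8113.
(1,1): S=42.0000. Δ = (V_up−V_dn)/(S_up−S_dn) = (1.4522−14.7034)/(58.8000−28.5600) = -0.4382. V = [p*·1.4522 + (1−p*)·14.7034]/1.36 = 1.6091. B = V − Δ·S = 20.0135.
(0,0): S=30.0000. Δ = (V_up−V_dn)/(S_up−S_dn) = (1.6091−11.4113)/(42.0000−20.4000) = -0.4538. V = [p*·1.6091 + (1−p*)·11.4113]/1.36 = 1.5836. B = V − Δ·S = 15.1978.
Each (Δ,B) replicates both successor values, so the strategy is self-financing and V0 is arbitrage-free.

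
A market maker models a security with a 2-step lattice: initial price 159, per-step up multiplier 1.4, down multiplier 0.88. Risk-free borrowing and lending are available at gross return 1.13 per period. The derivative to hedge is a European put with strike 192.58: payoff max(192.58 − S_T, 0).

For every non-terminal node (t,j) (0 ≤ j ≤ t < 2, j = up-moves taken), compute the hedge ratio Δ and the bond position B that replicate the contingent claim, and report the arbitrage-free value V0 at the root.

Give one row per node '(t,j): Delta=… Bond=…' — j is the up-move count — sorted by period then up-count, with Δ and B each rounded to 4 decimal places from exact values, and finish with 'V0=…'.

(0,0): Delta=-0.3860 Bond=76.0331
(1,0): Delta=-0.9545 Bond=165.4707
(1,1): Delta=0.0000 Bond=0.0000
V0=14.6635

Risk-neutral probability p* = (R−d)/(u−d) = (1.13−0.88)/(1.4−0.88) = 0.4808.
Payoff layer (t=2): V(2,0)=69.4504, V(2,1)=0.0000, V(2,2)=0.0000
Node (1,0) S=139.9200: V=(p*·0.0000+(1−p*)·69.4504)/1.13=31.9122; Δ=(0.0000−69.4504)/(195.8880−123.1296)=-0.9545; B=V−Δ·S=165.4707
Node (1,1) S=222.6000: V=(p*·0.0000+(1−p*)·0.0000)/1.13=0.0000; Δ=(0.0000−0.0000)/(311.6400−195.8880)=0.0000; B=V−Δ·S=0.0000
Node (0,0) S=159.0000: V=(p*·0.0000+(1−p*)·31.9122)/1.13=14.6635; Δ=(0.0000−31.9122)/(222.6000−139.9200)=-0.3860; B=V−Δ·S=76.0331
Self-financing check: at every node Δ·S+B equals the discounted successor values.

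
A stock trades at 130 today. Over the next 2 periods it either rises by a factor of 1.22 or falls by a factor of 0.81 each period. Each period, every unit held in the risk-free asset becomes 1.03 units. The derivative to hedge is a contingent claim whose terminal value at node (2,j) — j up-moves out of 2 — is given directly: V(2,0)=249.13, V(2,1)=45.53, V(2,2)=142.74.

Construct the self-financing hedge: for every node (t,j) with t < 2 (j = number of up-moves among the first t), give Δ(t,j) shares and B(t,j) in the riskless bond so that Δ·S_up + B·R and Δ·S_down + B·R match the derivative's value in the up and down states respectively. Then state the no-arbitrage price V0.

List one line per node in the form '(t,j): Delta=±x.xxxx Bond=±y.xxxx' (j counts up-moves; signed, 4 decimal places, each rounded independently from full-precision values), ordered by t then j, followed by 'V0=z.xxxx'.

(0,0): Delta=-0.7685 Bond=210.4173
(1,0): Delta=-4.7159 Bond=632.3924
(1,1): Delta=1.4949 Bond=-142.2515
V0=110.5126

Risk-neutral probability p* = (R−d)/(u−d) = (1.03−0.81)/(1.22−0.81) = 0.5366.
Payoff layer (t=2): V(2,0)=249.1300, V(2,1)=45.5300, V(2,2)=142.7400
  t=1,j=0: stock 105.3000 → up 128.4660 (V=45.5300), down 85.2930 (V=249.1300). Price 135.8070; hedge Δ=-4.7159, bond B=632.3924.
  t=1,j=1: stock 158.6000 → up 193.4920 (V=142.7400), down 128.4660 (V=45.5300). Price 94.8461; hedge Δ=1.4949, bond B=-142.2515.
  t=0,j=0: stock 130.0000 → up 158.6000 (V=94.8461), down 105.3000 (V=135.8070). Price 110.5126; hedge Δ=-0.7685, bond B=210.4173.
Root portfolio cost Δ·130+B reproduces V0=110.5126.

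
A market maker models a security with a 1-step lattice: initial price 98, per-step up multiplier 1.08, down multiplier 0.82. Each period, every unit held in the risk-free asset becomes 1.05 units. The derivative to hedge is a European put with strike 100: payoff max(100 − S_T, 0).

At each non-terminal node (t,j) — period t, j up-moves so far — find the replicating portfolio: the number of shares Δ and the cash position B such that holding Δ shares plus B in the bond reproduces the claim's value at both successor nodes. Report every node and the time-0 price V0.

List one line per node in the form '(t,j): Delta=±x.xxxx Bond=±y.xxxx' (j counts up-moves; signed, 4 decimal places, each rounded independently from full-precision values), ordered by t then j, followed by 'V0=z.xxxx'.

(0,0): Delta=-0.7708 Bond=77.6967
V0=2.1582

Since d<R<u, set p* = (R−d)/(u−d) = 0.8846; price each node as the discounted p*-expectation of its children.
Terminal values V(1,·): V(1,0)=19.6400, V(1,1)=0.0000
  t=0,j=0: stock 98.0000 → up 105.8400 (V=0.0000), down 80.3600 (V=19.6400). Price 2.1582; hedge Δ=-0.7708, bond B=77.6967.
Self-financing check: at every node Δ·S+B equals the discounted successor values.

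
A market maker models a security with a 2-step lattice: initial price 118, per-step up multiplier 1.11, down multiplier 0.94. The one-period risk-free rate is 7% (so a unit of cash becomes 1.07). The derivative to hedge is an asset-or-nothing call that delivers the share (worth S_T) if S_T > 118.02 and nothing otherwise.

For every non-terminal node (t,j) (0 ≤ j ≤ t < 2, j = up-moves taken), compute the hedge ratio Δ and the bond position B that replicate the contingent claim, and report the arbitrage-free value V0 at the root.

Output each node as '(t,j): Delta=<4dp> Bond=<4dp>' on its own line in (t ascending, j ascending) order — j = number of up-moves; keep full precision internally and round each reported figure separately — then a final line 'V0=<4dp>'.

Since d<R<u, set p* = (R−d)/(u−d) = 0.7647; price each node as the discounted p*-expectation of its children.
Terminal payoffs: V(2,0)=0.0000, V(2,1)=123.1212, V(2,2)=145.3878
(1,0): S=110.9200. Δ = (V_up−V_dn)/(S_up−S_dn) = (123.1212−0.0000)/(123.1212−104.2648) = 6.5294. V = [p*·123.1212 + (1−p*)·0.0000]/1.07 = 87.9921. B = V − Δ·S = -636.2503.
(1,1): S=130.9800. Δ = (V_up−V_dn)/(S_up−S_dn) = (145.3878−123.1212)/(145.3878−123.1212) = 1.0000. V = [p*·145.3878 + (1−p*)·123.1212]/1.07 = 130.9800. B = V − Δ·S = 0.0000.
(0,0): S=118.0000. Δ = (V_up−V_dn)/(S_up−S_dn) = (130.9800−87.9921)/(130.9800−110.9200) = 2.1430. V = [p*·130.9800 + (1−p*)·87.9921]/1.07 = 112.9581. B = V − Δ·S = -139.9121.
Self-financing check: at every node Δ·S+B equals the discounted successor values.

(0,0): Delta=2.1430 Bond=-139.9121
(1,0): Delta=6.5294 Bond=-636.2503
(1,1): Delta=1.0000 Bond=0.0000
V0=112.9581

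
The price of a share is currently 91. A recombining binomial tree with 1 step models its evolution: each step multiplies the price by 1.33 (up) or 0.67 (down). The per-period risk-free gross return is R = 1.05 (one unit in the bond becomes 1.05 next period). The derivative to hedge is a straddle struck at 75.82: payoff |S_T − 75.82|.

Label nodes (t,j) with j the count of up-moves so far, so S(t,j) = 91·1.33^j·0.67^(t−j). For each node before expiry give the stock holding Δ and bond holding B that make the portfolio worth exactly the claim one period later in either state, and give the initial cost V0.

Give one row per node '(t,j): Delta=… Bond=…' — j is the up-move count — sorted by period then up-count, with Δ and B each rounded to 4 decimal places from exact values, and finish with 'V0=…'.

No-arbitrage ⇒ martingale measure with p* = (R−d)/(u−d) = 0.5758.
Terminal payoffs: V(1,0)=14.8500, V(1,1)=45.2100
  t=0,j=0: stock 91.0000 → up 121.0300 (V=45.2100), down 60.9700 (V=14.8500). Price 30.7905; hedge Δ=0.5055, bond B=-15.2095.
The time-0 hedge costs 30.7905, which is the no-arbitrage price.

(0,0): Delta=0.5055 Bond=-15.2095
V0=30.7905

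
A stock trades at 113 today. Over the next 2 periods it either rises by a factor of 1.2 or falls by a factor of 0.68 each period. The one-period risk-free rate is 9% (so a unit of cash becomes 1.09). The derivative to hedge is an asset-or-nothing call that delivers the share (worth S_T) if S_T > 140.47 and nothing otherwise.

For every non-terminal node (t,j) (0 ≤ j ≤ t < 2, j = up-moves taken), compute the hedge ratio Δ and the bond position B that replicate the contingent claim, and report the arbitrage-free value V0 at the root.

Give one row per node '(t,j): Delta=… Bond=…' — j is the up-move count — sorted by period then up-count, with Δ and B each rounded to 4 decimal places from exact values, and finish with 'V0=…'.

Risk-neutral probability p* = (R−d)/(u−d) = (1.09−0.68)/(1.2−0.68) = 0.7885.
At expiry t=2: V(2,0)=0.0000, V(2,1)=0.0000, V(2,2)=162.7200
(1,0): S=76.8400. Δ = (V_up−V_dn)/(S_up−S_dn) = (0.0000−0.0000)/(92.2080−52.2512) = 0.0000. V = [p*·0.0000 + (1−p*)·0.0000]/1.09 = 0.0000. B = V − Δ·S = 0.0000.
(1,1): S=135.6000. Δ = (V_up−V_dn)/(S_up−S_dn) = (162.7200−0.0000)/(162.7200−92.2080) = 2.3077. V = [p*·162.7200 + (1−p*)·0.0000]/1.09 = 117.7050. B = V − Δ·S = -195.2181.
(0,0): S=113.0000. Δ = (V_up−V_dn)/(S_up−S_dn) = (117.7050−0.0000)/(135.6000−76.8400) = 2.0031. V = [p*·117.7050 + (1−p*)·0.0000]/1.09 = 85.1430. B = V − Δ·S = -141.2128.
The time-0 hedge costs 85.1430, which is the no-arbitrage price.

(0,0): Delta=2.0031 Bond=-141.2128
(1,0): Delta=0.0000 Bond=0.0000
(1,1): Delta=2.3077 Bond=-195.2181
V0=85.1430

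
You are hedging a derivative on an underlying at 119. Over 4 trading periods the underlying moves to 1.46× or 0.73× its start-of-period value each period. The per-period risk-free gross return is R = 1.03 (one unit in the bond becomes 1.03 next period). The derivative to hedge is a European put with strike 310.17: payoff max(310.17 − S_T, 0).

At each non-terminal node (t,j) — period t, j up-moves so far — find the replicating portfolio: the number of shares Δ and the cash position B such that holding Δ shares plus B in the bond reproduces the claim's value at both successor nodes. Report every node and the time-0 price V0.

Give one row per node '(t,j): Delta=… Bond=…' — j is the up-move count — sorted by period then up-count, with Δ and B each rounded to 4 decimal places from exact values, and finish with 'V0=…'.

(0,0): Delta=-0.8314 Bond=261.3660
(1,0): Delta=-1.0000 Bond=283.8495
(1,1): Delta=-0.7106 Bond=248.2194
(2,0): Delta=-1.0000 Bond=292.3650
(2,1): Delta=-1.0000 Bond=292.3650
(2,2): Delta=-0.5033 Bond=203.0640
(3,0): Delta=-1.0000 Bond=301.1359
(3,1): Delta=-1.0000 Bond=301.1359
(3,2): Delta=-1.0000 Bond=301.1359
(3,3): Delta=-0.1473 Bond=77.3180
V0=162.4242

Under the risk-neutral measure, an up-move has probability p* = (R−d)/(u−d) = 0.4110 and values discount at R = 1.03.
At expiry t=4: V(4,0)=276.3761, V(4,1)=242.5822, V(4,2)=174.9944, V(4,3)=39.8187, V(4,4)=0.0000
  t=3,j=0: stock 46.2930 → up 67.5878 (V=242.5822), down 33.7939 (V=276.3761). Price 254.8429; hedge Δ=-1.0000, bond B=301.1359.
  t=3,j=1: stock 92.5860 → up 135.1756 (V=174.9944), down 67.5878 (V=242.5822). Price 208.5499; hedge Δ=-1.0000, bond B=301.1359.
  t=3,j=2: stock 185.1721 → up 270.3513 (V=39.8187), down 135.1756 (V=174.9944). Price 115.9638; hedge Δ=-1.0000, bond B=301.1359.
  t=3,j=3: stock 370.3442 → up 540.7025 (V=0.0000), down 270.3513 (V=39.8187). Price 22.7717; hedge Δ=-0.1473, bond B=77.3180.
  t=2,j=0: stock 63.4151 → up 92.5860 (V=208.5499), down 46.2930 (V=254.8429). Price 228.9499; hedge Δ=-1.0000, bond B=292.3650.
  t=2,j=1: stock 126.8302 → up 185.1721 (V=115.9638), down 92.5860 (V=208.5499). Price 165.5348; hedge Δ=-1.0000, bond B=292.3650.
  t=2,j=2: stock 253.6604 → up 370.3442 (V=22.7717), down 185.1721 (V=115.9638). Price 75.4036; hedge Δ=-0.5033, bond B=203.0640.
  t=1,j=0: stock 86.8700 → up 126.8302 (V=165.5348), down 63.4151 (V=228.9499). Price 196.9795; hedge Δ=-1.0000, bond B=283.8495.
  t=1,j=1: stock 173.7400 → up 253.6604 (V=75.4036), down 126.8302 (V=165.5348). Price 124.7520; hedge Δ=-0.7106, bond B=248.2194.
  t=0,j=0: stock 119.0000 → up 173.7400 (V=124.7520), down 86.8700 (V=196.9795). Price 162.4242; hedge Δ=-0.8314, bond B=261.3660.
Check: Δ(0,0)·S0 + B(0,0) = 162.4242 = V0.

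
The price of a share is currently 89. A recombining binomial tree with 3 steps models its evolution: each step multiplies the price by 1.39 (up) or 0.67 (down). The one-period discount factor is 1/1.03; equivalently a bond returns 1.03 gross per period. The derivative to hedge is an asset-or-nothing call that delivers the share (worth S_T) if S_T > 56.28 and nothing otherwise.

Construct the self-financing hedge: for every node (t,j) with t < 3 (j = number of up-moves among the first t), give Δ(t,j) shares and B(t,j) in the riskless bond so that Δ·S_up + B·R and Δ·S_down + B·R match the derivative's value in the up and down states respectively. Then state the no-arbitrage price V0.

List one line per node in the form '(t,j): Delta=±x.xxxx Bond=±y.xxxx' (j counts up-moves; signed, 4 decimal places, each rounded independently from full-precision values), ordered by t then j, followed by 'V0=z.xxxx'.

(0,0): Delta=1.3027 Bond=-49.0563
(1,0): Delta=1.3027 Bond=-50.5280
(1,1): Delta=1.3027 Bond=-50.5280
(2,0): Delta=0.0000 Bond=0.0000
(2,1): Delta=1.9306 Bond=-104.0877
(2,2): Delta=1.0000 Bond=0.0000
V0=66.8801

Under the risk-neutral measure, an up-move has probability p* = (R−d)/(u−d) = 0.5000 and values discount at R = 1.03.
Terminal payoffs: V(3,0)=0.0000, V(3,1)=0.0000, V(3,2)=115.2111, V(3,3)=239.0201
  t=2,j=0: stock 39.9521 → up 55.5334 (V=0.0000), down 26.7679 (V=0.0000). Price 0.0000; hedge Δ=0.0000, bond B=0.0000.
  t=2,j=1: stock 82.8857 → up 115.2111 (V=115.2111), down 55.5334 (V=0.0000). Price 55.9277; hedge Δ=1.9306, bond B=-104.0877.
  t=2,j=2: stock 171.9569 → up 239.0201 (V=239.0201), down 115.2111 (V=115.2111). Price 171.9569; hedge Δ=1.0000, bond B=0.0000.
  t=1,j=0: stock 59.6300 → up 82.8857 (V=55.9277), down 39.9521 (V=0.0000). Price 27.1494; hedge Δ=1.3027, bond B=-50.5280.
  t=1,j=1: stock 123.7100 → up 171.9569 (V=171.9569), down 82.8857 (V=55.9277). Price 110.6236; hedge Δ=1.3027, bond B=-50.5280.
  t=0,j=0: stock 89.0000 → up 123.7100 (V=110.6236), down 59.6300 (V=27.1494). Price 66.8801; hedge Δ=1.3027, bond B=-49.0563.
Self-financing check: at every node Δ·S+B equals the discounted successor values.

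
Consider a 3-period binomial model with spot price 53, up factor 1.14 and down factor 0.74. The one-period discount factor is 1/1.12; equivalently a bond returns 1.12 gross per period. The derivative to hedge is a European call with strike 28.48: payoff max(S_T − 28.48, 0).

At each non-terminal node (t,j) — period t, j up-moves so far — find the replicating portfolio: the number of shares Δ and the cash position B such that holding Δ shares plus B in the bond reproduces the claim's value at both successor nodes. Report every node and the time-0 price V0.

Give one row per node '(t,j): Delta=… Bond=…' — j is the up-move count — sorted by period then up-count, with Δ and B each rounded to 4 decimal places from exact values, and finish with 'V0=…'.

(0,0): Delta=0.9993 Bond=-20.2360
(1,0): Delta=0.9801 Bond=-21.9085
(1,1): Delta=1.0000 Bond=-22.7041
(2,0): Delta=0.3968 Bond=-7.6081
(2,1): Delta=1.0000 Bond=-25.4286
(2,2): Delta=1.0000 Bond=-25.4286
V0=32.7291

The replicating-portfolio and risk-neutral prices coincide; use p* = (1.12−0.74)/(1.14−0.74) = 0.9500 for the latter.
Terminal payoffs: V(3,0)=0.0000, V(3,1)=4.6060, V(3,2)=22.4903, V(3,3)=50.0418
Node (2,0) S=29.0228: V=(p*·4.6060+(1−p*)·0.0000)/1.12=3.9069; Δ=(4.6060−0.0000)/(33.0860−21.4769)=0.3968; B=V−Δ·S=-7.6081
Node (2,1) S=44.7108: V=(p*·22.4903+(1−p*)·4.6060)/1.12=19.2822; Δ=(22.4903−4.6060)/(50.9703−33.0860)=1.0000; B=V−Δ·S=-25.4286
Node (2,2) S=68.8788: V=(p*·50.0418+(1−p*)·22.4903)/1.12=43.4502; Δ=(50.0418−22.4903)/(78.5218−50.9703)=1.0000; B=V−Δ·S=-25.4286
Node (1,0) S=39.2200: V=(p*·19.2822+(1−p*)·3.9069)/1.12=16.5299; Δ=(19.2822−3.9069)/(44.7108−29.0228)=0.9801; B=V−Δ·S=-21.9085
Node (1,1) S=60.4200: V=(p*·43.4502+(1−p*)·19.2822)/1.12=37.7159; Δ=(43.4502−19.2822)/(68.8788−44.7108)=1.0000; B=V−Δ·S=-22.7041
Node (0,0) S=53.0000: V=(p*·37.7159+(1−p*)·16.5299)/1.12=32.7291; Δ=(37.7159−16.5299)/(60.4200−39.2200)=0.9993; B=V−Δ·S=-20.2360
Each (Δ,B) replicates both successor values, so the strategy is self-financing and V0 is arbitrage-free.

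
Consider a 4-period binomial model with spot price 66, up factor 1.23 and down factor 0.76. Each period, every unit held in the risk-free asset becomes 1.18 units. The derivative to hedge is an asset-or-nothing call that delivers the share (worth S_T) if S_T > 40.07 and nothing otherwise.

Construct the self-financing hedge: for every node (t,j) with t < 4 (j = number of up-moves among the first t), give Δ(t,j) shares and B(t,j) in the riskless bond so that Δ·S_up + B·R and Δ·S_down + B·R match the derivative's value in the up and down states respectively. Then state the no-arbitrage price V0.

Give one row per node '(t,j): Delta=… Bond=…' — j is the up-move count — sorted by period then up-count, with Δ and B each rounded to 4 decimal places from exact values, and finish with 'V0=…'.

Under the risk-neutral measure, an up-move has probability p* = (R−d)/(u−d) = 0.8936 and values discount at R = 1.18.
Payoff layer (t=4): V(4,0)=0.0000, V(4,1)=0.0000, V(4,2)=57.6742, V(4,3)=93.3411, V(4,4)=151.0652
Node (3,0) S=28.9724: V=(p*·0.0000+(1−p*)·0.0000)/1.18=0.0000; Δ=(0.0000−0.0000)/(35.6361−22.0190)=0.0000; B=V−Δ·S=0.0000
Node (3,1) S=46.8896: V=(p*·57.6742+(1−p*)·0.0000)/1.18=43.6768; Δ=(57.6742−0.0000)/(57.6742−35.6361)=2.6170; B=V−Δ·S=-79.0342
Node (3,2) S=75.8871: V=(p*·93.3411+(1−p*)·57.6742)/1.18=75.8871; Δ=(93.3411−57.6742)/(93.3411−57.6742)=1.0000; B=V−Δ·S=0.0000
Node (3,3) S=122.8172: V=(p*·151.0652+(1−p*)·93.3411)/1.18=122.8172; Δ=(151.0652−93.3411)/(151.0652−93.3411)=1.0000; B=V−Δ·S=0.0000
Node (2,0) S=38.1216: V=(p*·43.6768+(1−p*)·0.0000)/1.18=33.0765; Δ=(43.6768−0.0000)/(46.8896−28.9724)=2.4377; B=V−Δ·S=-59.8528
Node (2,1) S=61.6968: V=(p*·75.8871+(1−p*)·43.6768)/1.18=61.4072; Δ=(75.8871−43.6768)/(75.8871−46.8896)=1.1108; B=V−Δ·S=-7.1253
Node (2,2) S=99.8514: V=(p*·122.8172+(1−p*)·75.8871)/1.18=99.8514; Δ=(122.8172−75.8871)/(122.8172−75.8871)=1.0000; B=V−Δ·S=0.0000
Node (1,0) S=50.1600: V=(p*·61.4072+(1−p*)·33.0765)/1.18=49.4858; Δ=(61.4072−33.0765)/(61.6968−38.1216)=1.2017; B=V−Δ·S=-10.7921
Node (1,1) S=81.1800: V=(p*·99.8514+(1−p*)·61.4072)/1.18=81.1539; Δ=(99.8514−61.4072)/(99.8514−61.6968)=1.0076; B=V−Δ·S=-0.6424
Node (0,0) S=66.0000: V=(p*·81.1539+(1−p*)·49.4858)/1.18=65.9194; Δ=(81.1539−49.4858)/(81.1800−50.1600)=1.0209; B=V−Δ·S=-1.4594
The time-0 hedge costs 65.9194, which is the no-arbitrage price.

(0,0): Delta=1.0209 Bond=-1.4594
(1,0): Delta=1.2017 Bond=-10.7921
(1,1): Delta=1.0076 Bond=-0.6424
(2,0): Delta=2.4377 Bond=-59.8528
(2,1): Delta=1.1108 Bond=-7.1253
(2,2): Delta=1.0000 Bond=0.0000
(3,0): Delta=0.0000 Bond=0.0000
(3,1): Delta=2.6170 Bond=-79.0342
(3,2): Delta=1.0000 Bond=0.0000
(3,3): Delta=1.0000 Bond=0.0000
V0=65.9194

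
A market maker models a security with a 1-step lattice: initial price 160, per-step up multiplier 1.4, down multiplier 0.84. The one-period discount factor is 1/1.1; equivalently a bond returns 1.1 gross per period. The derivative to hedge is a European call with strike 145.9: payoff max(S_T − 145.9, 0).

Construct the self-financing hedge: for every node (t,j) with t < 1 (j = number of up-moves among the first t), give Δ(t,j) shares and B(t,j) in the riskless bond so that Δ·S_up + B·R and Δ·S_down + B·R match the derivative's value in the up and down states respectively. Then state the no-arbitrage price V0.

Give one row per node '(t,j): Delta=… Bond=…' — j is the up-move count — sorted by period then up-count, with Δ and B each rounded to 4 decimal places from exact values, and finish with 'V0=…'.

Since d<R<u, set p* = (R−d)/(u−d) = 0.4643; price each node as the discounted p*-expectation of its children.
At expiry t=1: V(1,0)=0.0000, V(1,1)=78.1000
Node (0,0) S=160.0000: V=(p*·78.1000+(1−p*)·0.0000)/1.1=32.9643; Δ=(78.1000−0.0000)/(224.0000−134.4000)=0.8717; B=V−Δ·S=-106.5000
Root portfolio cost Δ·160+B reproduces V0=32.9643.

(0,0): Delta=0.8717 Bond=-106.5000
V0=32.9643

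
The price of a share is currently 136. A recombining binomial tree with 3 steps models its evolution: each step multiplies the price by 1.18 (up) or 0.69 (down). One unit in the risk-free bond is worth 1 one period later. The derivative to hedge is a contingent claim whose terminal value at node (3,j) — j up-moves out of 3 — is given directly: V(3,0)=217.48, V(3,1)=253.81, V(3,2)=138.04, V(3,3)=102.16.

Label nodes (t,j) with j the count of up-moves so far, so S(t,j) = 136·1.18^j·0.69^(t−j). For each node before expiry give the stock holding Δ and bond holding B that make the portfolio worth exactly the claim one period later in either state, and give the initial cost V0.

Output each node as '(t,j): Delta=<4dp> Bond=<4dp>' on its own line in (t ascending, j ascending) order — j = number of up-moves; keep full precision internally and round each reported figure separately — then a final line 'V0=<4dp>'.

Under the risk-neutral measure, an up-move has probability p* = (R−d)/(u−d) = 0.6327 and values discount at R = 1.
Terminal payoffs: V(3,0)=217.4800, V(3,1)=253.8100, V(3,2)=138.0400, V(3,3)=102.1600
  t=2,j=0: stock 64.7496 → up 76.4045 (V=253.8100), down 44.6772 (V=217.4800). Price 240.4643; hedge Δ=1.1451, bond B=166.3214.
  t=2,j=1: stock 110.7312 → up 130.6628 (V=138.0400), down 76.4045 (V=253.8100). Price 180.5678; hedge Δ=-2.1337, bond B=416.8331.
  t=2,j=2: stock 189.3664 → up 223.4524 (V=102.1600), down 130.6628 (V=138.0400). Price 115.3404; hedge Δ=-0.3867, bond B=188.5649.
  t=1,j=0: stock 93.8400 → up 110.7312 (V=180.5678), down 64.7496 (V=240.4643). Price 202.5706; hedge Δ=-1.3026, bond B=324.8084.
  t=1,j=1: stock 160.4800 → up 189.3664 (V=115.3404), down 110.7312 (V=180.5678). Price 139.3015; hedge Δ=-0.8295, bond B=272.4185.
  t=0,j=0: stock 136.0000 → up 160.4800 (V=139.3015), down 93.8400 (V=202.5706). Price 162.5432; hedge Δ=-0.9494, bond B=291.6638.
Self-financing check: at every node Δ·S+B equals the discounted successor values.

(0,0): Delta=-0.9494 Bond=291.6638
(1,0): Delta=-1.3026 Bond=324.8084
(1,1): Delta=-0.8295 Bond=272.4185
(2,0): Delta=1.1451 Bond=166.3214
(2,1): Delta=-2.1337 Bond=416.8331
(2,2): Delta=-0.3867 Bond=188.5649
V0=162.5432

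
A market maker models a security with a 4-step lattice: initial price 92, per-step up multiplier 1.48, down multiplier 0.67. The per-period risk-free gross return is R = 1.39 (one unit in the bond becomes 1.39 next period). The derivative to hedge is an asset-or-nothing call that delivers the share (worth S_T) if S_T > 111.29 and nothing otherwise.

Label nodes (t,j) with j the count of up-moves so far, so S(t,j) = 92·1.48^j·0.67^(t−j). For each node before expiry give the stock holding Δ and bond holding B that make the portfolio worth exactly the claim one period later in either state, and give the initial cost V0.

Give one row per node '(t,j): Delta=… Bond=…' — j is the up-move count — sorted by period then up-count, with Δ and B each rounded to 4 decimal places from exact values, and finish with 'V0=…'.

No-arbitrage ⇒ martingale measure with p* = (R−d)/(u−d) = 0.8889.
Payoff layer (t=4): V(4,0)=0.0000, V(4,1)=0.0000, V(4,2)=0.0000, V(4,3)=199.8241, V(4,4)=441.4024
(3,0): S=27.6702. Δ = (V_up−V_dn)/(S_up−S_dn) = (0.0000−0.0000)/(40.9519−18.5390) = 0.0000. V = [p*·0.0000 + (1−p*)·0.0000]/1.39 = 0.0000. B = V − Δ·S = 0.0000.
(3,1): S=61.1222. Δ = (V_up−V_dn)/(S_up−S_dn) = (0.0000−0.0000)/(90.4609−40.9519) = 0.0000. V = [p*·0.0000 + (1−p*)·0.0000]/1.39 = 0.0000. B = V − Δ·S = 0.0000.
(3,2): S=135.0163. Δ = (V_up−V_dn)/(S_up−S_dn) = (199.8241−0.0000)/(199.8241−90.4609) = 1.8272. V = [p*·199.8241 + (1−p*)·0.0000]/1.39 = 127.7852. B = V − Δ·S = -118.9112.
(3,3): S=298.2449. Δ = (V_up−V_dn)/(S_up−S_dn) = (441.4024−199.8241)/(441.4024−199.8241) = 1.0000. V = [p*·441.4024 + (1−p*)·199.8241]/1.39 = 298.2449. B = V − Δ·S = 0.0000.
(2,0): S=41.2988. Δ = (V_up−V_dn)/(S_up−S_dn) = (0.0000−0.0000)/(61.1222−27.6702) = 0.0000. V = [p*·0.0000 + (1−p*)·0.0000]/1.39 = 0.0000. B = V − Δ·S = 0.0000.
(2,1): S=91.2272. Δ = (V_up−V_dn)/(S_up−S_dn) = (127.7852−0.0000)/(135.0163−61.1222) = 1.7293. V = [p*·127.7852 + (1−p*)·0.0000]/1.39 = 81.7171. B = V − Δ·S = -76.0423.
(2,2): S=201.5168. Δ = (V_up−V_dn)/(S_up−S_dn) = (298.2449−127.7852)/(298.2449−135.0163) = 1.0443. V = [p*·298.2449 + (1−p*)·127.7852]/1.39 = 200.9388. B = V − Δ·S = -9.5053.
(1,0): S=61.6400. Δ = (V_up−V_dn)/(S_up−S_dn) = (81.7171−0.0000)/(91.2272−41.2988) = 1.6367. V = [p*·81.7171 + (1−p*)·0.0000]/1.39 = 52.2572. B = V − Δ·S = -48.6282.
(1,1): S=136.1600. Δ = (V_up−V_dn)/(S_up−S_dn) = (200.9388−81.7171)/(201.5168−91.2272) = 1.0810. V = [p*·200.9388 + (1−p*)·81.7171]/1.39 = 135.0302. B = V − Δ·S = -12.1570.
(0,0): S=92.0000. Δ = (V_up−V_dn)/(S_up−S_dn) = (135.0302−52.2572)/(136.1600−61.6400) = 1.1107. V = [p*·135.0302 + (1−p*)·52.2572]/1.39 = 90.5275. B = V − Δ·S = -11.6614.
Each (Δ,B) replicates both successor values, so the strategy is self-financing and V0 is arbitrage-free.

(0,0): Delta=1.1107 Bond=-11.6614
(1,0): Delta=1.6367 Bond=-48.6282
(1,1): Delta=1.0810 Bond=-12.1570
(2,0): Delta=0.0000 Bond=0.0000
(2,1): Delta=1.7293 Bond=-76.0423
(2,2): Delta=1.0443 Bond=-9.5053
(3,0): Delta=0.0000 Bond=0.0000
(3,1): Delta=0.0000 Bond=0.0000
(3,2): Delta=1.8272 Bond=-118.9112
(3,3): Delta=1.0000 Bond=0.0000
V0=90.5275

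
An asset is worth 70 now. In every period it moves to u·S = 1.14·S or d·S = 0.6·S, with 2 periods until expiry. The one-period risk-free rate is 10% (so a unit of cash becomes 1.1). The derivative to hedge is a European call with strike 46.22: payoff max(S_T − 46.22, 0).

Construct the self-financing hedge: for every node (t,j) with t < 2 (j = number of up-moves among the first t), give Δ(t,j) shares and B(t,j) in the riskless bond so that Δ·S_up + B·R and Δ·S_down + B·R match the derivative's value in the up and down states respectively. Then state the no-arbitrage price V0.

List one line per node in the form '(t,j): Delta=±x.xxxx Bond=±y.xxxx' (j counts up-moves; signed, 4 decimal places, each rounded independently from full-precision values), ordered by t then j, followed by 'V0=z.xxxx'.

No-arbitrage ⇒ martingale measure with p* = (R−d)/(u−d) = 0.9259.
Terminal values V(2,·): V(2,0)=0.0000, V(2,1)=1.6600, V(2,2)=44.7520
  t=1,j=0: stock 42.0000 → up 47.8800 (V=1.6600), down 25.2000 (V=0.0000). Price 1.3973; hedge Δ=0.0732, bond B=-1.6768.
  t=1,j=1: stock 79.8000 → up 90.9720 (V=44.7520), down 47.8800 (V=1.6600). Price 37.7818; hedge Δ=1.0000, bond B=-42.0182.
  t=0,j=0: stock 70.0000 → up 79.8000 (V=37.7818), down 42.0000 (V=1.3973). Price 31.8970; hedge Δ=0.9626, bond B=-35.4818.
The time-0 hedge costs 31.8970, which is the no-arbitrage price.

(0,0): Delta=0.9626 Bond=-35.4818
(1,0): Delta=0.0732 Bond=-1.6768
(1,1): Delta=1.0000 Bond=-42.0182
V0=31.8970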